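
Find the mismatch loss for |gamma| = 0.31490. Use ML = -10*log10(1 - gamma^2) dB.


ML = -10 * log10(1 - 0.31490^2) = -10 * log10(0.90083799) = 0.4535 dB

0.4535 dB


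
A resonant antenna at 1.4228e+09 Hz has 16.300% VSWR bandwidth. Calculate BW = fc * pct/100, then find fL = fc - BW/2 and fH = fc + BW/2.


BW = 1.4228e+09 * 16.300/100 = 2.319164e+08 Hz
fL = 1.4228e+09 - 2.319164e+08/2 = 1.307e+09 Hz
fH = 1.4228e+09 + 2.319164e+08/2 = 1.539e+09 Hz

BW=2.319e+08 Hz, fL=1.307e+09 Hz, fH=1.539e+09 Hz


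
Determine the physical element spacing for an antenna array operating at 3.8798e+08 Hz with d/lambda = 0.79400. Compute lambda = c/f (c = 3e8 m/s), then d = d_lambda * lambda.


lambda = c / f = 3.0000e+08 / 3.8798e+08 = 0.7732357 m
d = 0.79400 * 0.7732357 = 0.6139 m

0.6139 m


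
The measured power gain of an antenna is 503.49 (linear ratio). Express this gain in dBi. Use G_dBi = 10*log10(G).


G_dBi = 10 * log10(503.49) = 27.02 dBi

27.02 dBi


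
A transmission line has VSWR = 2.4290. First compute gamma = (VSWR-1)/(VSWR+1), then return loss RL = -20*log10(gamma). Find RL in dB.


gamma = (2.4290 - 1) / (2.4290 + 1) = 0.4167396
RL = -20 * log10(0.4167396) = 7.603 dB

7.603 dB


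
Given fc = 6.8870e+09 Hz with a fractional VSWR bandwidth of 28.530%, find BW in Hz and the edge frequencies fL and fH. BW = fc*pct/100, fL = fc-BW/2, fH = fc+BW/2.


BW = 6.8870e+09 * 28.530/100 = 1.964861e+09 Hz
fL = 6.8870e+09 - 1.964861e+09/2 = 5.905e+09 Hz
fH = 6.8870e+09 + 1.964861e+09/2 = 7.869e+09 Hz

BW=1.965e+09 Hz, fL=5.905e+09 Hz, fH=7.869e+09 Hz


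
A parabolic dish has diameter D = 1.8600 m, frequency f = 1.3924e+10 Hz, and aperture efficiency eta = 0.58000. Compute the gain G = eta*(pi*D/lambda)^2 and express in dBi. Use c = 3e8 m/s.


lambda = c / f = 3.0000e+08 / 1.3924e+10 = 0.02154553 m
G_linear = 0.58000 * (pi * 1.8600 / 0.02154553)^2 = 42661.81
G_dBi = 10 * log10(42661.81) = 46.30 dBi

46.30 dBi


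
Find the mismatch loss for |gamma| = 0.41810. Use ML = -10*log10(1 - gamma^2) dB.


ML = -10 * log10(1 - 0.41810^2) = -10 * log10(0.82519239) = 0.8344 dB

0.8344 dB


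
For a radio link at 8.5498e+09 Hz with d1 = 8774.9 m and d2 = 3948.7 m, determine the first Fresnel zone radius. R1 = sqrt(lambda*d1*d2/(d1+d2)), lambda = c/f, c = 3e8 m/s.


lambda = c / f = 3.0000e+08 / 8.5498e+09 = 0.03508854 m
R1 = sqrt(0.03508854 * 8774.9 * 3948.7 / (8774.9 + 3948.7)) = 9.775 m

9.775 m


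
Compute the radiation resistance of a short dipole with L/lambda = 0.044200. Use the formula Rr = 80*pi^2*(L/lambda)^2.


Rr = 80 * pi^2 * (0.044200)^2 = 80 * 9.869604 * 1.953640e-03 = 1.543 ohm

1.543 ohm


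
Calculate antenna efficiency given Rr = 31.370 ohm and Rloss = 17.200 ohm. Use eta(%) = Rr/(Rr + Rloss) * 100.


eta = 31.370 / (31.370 + 17.200) * 100 = 64.59%

64.59%


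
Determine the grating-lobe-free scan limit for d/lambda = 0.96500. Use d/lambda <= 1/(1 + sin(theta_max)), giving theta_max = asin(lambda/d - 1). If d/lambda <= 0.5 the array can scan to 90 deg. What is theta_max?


lambda/d - 1 = 1/0.96500 - 1 = 0.03626943
theta_max = asin(0.03626943) = 2.079 deg

2.079 deg


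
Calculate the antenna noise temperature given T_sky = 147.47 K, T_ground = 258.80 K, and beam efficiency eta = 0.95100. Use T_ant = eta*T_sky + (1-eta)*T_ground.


T_ant = 0.95100 * 147.47 + (1 - 0.95100) * 258.80 = 152.9 K

152.9 K


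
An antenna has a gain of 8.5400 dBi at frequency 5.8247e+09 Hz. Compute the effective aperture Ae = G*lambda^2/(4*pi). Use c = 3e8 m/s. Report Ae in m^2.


lambda = c / f = 3.0000e+08 / 5.8247e+09 = 0.05150480 m
G_linear = 10^(8.5400/10) = 7.144963
Ae = G_linear * lambda^2 / (4*pi) = 7.144963 * 0.05150480^2 / (4*pi) = 1.508e-03 m^2

1.508e-03 m^2


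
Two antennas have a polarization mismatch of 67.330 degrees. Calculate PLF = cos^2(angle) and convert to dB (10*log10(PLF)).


PLF_linear = cos^2(67.330 deg) = 0.1485509
PLF_dB = 10 * log10(0.1485509) = -8.281 dB

-8.281 dB


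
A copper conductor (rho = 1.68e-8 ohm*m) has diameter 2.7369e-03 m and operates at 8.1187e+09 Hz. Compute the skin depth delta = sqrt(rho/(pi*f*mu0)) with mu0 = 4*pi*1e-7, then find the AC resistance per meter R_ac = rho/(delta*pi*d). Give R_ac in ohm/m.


delta = sqrt(1.68e-8 / (pi * 8.1187e+09 * 4*pi*1e-7)) = 7.239883e-07 m
R_ac = 1.68e-8 / (7.239883e-07 * pi * 2.7369e-03) = 2.699 ohm/m

2.699 ohm/m


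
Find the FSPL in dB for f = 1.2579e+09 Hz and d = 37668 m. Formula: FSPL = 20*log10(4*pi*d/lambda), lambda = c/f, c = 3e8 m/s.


lambda = c / f = 3.0000e+08 / 1.2579e+09 = 0.2384927 m
FSPL = 20 * log10(4*pi*37668/0.2384927) = 126.0 dB

126.0 dB


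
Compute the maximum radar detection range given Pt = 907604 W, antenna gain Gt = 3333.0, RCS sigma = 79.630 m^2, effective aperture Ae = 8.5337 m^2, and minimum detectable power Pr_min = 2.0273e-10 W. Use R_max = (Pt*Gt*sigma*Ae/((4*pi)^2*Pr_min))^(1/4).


R^4 = 907604*3333.0*79.630*8.5337 / ((4*pi)^2 * 2.0273e-10) = 6.421080e+19
R_max = 6.421080e+19^0.25 = 89516 m

89516 m


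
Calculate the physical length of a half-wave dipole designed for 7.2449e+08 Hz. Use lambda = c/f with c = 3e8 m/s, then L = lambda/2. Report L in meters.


lambda = c / f = 3.0000e+08 / 7.2449e+08 = 0.4140844 m
L = lambda / 2 = 0.4140844 / 2 = 0.2070 m

0.2070 m


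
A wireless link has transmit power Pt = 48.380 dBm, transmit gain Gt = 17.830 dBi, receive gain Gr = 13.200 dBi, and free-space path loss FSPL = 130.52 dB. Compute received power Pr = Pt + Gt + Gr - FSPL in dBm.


Pr = 48.380 + 17.830 + 13.200 - 130.52 = -51.11 dBm

-51.11 dBm


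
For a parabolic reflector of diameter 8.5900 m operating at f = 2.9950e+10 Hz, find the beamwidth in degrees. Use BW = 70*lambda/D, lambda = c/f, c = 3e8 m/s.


lambda = c / f = 3.0000e+08 / 2.9950e+10 = 0.01001669 m
BW = 70 * 0.01001669 / 8.5900 = 0.08163 deg

0.08163 deg


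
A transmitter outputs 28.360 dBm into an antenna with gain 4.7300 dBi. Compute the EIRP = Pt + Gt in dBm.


EIRP = Pt + Gt = 28.360 + 4.7300 = 33.09 dBm

33.09 dBm


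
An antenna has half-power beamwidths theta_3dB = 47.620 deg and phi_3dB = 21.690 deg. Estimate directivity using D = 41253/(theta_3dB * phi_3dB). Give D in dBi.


D_linear = 41253 / (47.620 * 21.690) = 39.93987
D_dBi = 10 * log10(39.93987) = 16.01 dBi

16.01 dBi


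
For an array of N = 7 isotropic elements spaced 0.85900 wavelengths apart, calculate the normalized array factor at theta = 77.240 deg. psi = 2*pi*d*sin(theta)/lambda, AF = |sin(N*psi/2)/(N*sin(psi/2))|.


psi = 2*pi*0.85900*sin(77.240 deg) = 5.263964 rad
AF = |sin(7*5.263964/2) / (7*sin(5.263964/2))| = 0.1209

0.1209


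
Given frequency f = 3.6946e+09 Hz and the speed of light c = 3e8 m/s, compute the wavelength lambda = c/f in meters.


lambda = c / f = 3.0000e+08 / 3.6946e+09 = 0.08120 m

0.08120 m


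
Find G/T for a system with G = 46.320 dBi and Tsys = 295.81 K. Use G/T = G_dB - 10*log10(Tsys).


G/T = 46.320 - 10*log10(295.81) = 46.320 - 24.71013 = 21.61 dB/K

21.61 dB/K


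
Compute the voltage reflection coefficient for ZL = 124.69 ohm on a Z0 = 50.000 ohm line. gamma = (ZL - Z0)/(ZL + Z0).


gamma = (124.69 - 50.000) / (124.69 + 50.000) = 0.4276

0.4276


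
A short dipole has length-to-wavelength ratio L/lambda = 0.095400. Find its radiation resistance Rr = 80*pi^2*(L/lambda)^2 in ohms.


Rr = 80 * pi^2 * (0.095400)^2 = 80 * 9.869604 * 9.101160e-03 = 7.186 ohm

7.186 ohm


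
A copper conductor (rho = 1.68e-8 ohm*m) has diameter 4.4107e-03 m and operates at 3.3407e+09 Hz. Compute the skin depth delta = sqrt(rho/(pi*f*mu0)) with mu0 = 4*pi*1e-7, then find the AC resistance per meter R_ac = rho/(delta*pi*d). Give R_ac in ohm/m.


delta = sqrt(1.68e-8 / (pi * 3.3407e+09 * 4*pi*1e-7)) = 1.128642e-06 m
R_ac = 1.68e-8 / (1.128642e-06 * pi * 4.4107e-03) = 1.074 ohm/m

1.074 ohm/m


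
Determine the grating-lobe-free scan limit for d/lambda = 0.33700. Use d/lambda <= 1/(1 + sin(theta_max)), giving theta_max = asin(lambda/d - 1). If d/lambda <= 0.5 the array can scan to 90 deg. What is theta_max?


lambda/d - 1 = 1/0.33700 - 1 = 1.967359 >= 1
d/lambda <= 0.5, so the array can scan to endfire without grating lobes: theta_max = 90 deg

90 deg


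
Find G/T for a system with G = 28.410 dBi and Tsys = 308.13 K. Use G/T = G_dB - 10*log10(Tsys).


G/T = 28.410 - 10*log10(308.13) = 28.410 - 24.88734 = 3.523 dB/K

3.523 dB/K


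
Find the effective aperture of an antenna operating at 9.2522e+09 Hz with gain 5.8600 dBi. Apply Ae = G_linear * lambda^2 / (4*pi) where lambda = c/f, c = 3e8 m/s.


lambda = c / f = 3.0000e+08 / 9.2522e+09 = 0.03242472 m
G_linear = 10^(5.8600/10) = 3.854784
Ae = G_linear * lambda^2 / (4*pi) = 3.854784 * 0.03242472^2 / (4*pi) = 3.225e-04 m^2

3.225e-04 m^2


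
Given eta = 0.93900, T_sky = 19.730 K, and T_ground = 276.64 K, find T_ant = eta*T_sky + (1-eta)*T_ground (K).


T_ant = 0.93900 * 19.730 + (1 - 0.93900) * 276.64 = 35.40 K

35.40 K


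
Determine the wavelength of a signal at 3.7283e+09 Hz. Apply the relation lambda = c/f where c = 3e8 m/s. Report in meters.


lambda = c / f = 3.0000e+08 / 3.7283e+09 = 0.08047 m

0.08047 m


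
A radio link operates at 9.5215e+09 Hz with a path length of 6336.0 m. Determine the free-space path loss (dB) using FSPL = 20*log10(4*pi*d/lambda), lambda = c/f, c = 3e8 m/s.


lambda = c / f = 3.0000e+08 / 9.5215e+09 = 0.03150764 m
FSPL = 20 * log10(4*pi*6336.0/0.03150764) = 128.1 dB

128.1 dB


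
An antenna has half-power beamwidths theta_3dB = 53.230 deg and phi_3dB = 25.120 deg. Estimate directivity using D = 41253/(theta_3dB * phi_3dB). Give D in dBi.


D_linear = 41253 / (53.230 * 25.120) = 30.85172
D_dBi = 10 * log10(30.85172) = 14.89 dBi

14.89 dBi


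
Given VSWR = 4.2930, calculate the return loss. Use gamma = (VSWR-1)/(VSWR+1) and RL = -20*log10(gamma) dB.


gamma = (4.2930 - 1) / (4.2930 + 1) = 0.6221425
RL = -20 * log10(0.6221425) = 4.122 dB

4.122 dB


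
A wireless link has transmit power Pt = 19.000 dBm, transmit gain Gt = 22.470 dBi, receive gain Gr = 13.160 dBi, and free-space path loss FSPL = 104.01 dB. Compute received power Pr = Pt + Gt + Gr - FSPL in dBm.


Pr = 19.000 + 22.470 + 13.160 - 104.01 = -49.38 dBm

-49.38 dBm


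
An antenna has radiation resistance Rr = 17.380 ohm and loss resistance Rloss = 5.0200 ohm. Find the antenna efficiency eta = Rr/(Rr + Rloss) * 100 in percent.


eta = 17.380 / (17.380 + 5.0200) * 100 = 77.59%

77.59%


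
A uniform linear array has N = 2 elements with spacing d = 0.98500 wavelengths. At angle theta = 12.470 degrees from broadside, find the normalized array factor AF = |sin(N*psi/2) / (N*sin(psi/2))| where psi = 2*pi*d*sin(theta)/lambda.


psi = 2*pi*0.98500*sin(12.470 deg) = 1.336367 rad
AF = |sin(2*1.336367/2) / (2*sin(1.336367/2))| = 0.7849

0.7849


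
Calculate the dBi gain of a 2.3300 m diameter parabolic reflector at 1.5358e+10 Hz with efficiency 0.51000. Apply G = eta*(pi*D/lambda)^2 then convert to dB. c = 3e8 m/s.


lambda = c / f = 3.0000e+08 / 1.5358e+10 = 0.01953379 m
G_linear = 0.51000 * (pi * 2.3300 / 0.01953379)^2 = 71615.78
G_dBi = 10 * log10(71615.78) = 48.55 dBi

48.55 dBi


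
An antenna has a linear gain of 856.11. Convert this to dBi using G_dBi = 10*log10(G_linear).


G_dBi = 10 * log10(856.11) = 29.33 dBi

29.33 dBi


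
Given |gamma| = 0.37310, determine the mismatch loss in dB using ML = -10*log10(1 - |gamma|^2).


ML = -10 * log10(1 - 0.37310^2) = -10 * log10(0.86079639) = 0.6510 dB

0.6510 dB


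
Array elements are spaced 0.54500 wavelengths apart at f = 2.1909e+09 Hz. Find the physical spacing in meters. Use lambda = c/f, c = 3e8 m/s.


lambda = c / f = 3.0000e+08 / 2.1909e+09 = 0.1369300 m
d = 0.54500 * 0.1369300 = 0.07463 m

0.07463 m


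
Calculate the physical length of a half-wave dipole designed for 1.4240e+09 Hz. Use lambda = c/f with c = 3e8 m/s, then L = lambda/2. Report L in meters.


lambda = c / f = 3.0000e+08 / 1.4240e+09 = 0.2106742 m
L = lambda / 2 = 0.2106742 / 2 = 0.1053 m

0.1053 m


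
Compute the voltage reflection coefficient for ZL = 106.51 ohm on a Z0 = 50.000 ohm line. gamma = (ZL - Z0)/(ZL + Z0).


gamma = (106.51 - 50.000) / (106.51 + 50.000) = 0.3611

0.3611


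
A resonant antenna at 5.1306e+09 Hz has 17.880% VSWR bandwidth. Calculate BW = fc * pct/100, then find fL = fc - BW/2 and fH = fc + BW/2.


BW = 5.1306e+09 * 17.880/100 = 9.173513e+08 Hz
fL = 5.1306e+09 - 9.173513e+08/2 = 4.672e+09 Hz
fH = 5.1306e+09 + 9.173513e+08/2 = 5.589e+09 Hz

BW=9.174e+08 Hz, fL=4.672e+09 Hz, fH=5.589e+09 Hz


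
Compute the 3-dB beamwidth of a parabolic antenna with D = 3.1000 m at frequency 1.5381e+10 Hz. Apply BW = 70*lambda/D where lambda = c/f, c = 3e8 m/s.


lambda = c / f = 3.0000e+08 / 1.5381e+10 = 0.01950458 m
BW = 70 * 0.01950458 / 3.1000 = 0.4404 deg

0.4404 deg


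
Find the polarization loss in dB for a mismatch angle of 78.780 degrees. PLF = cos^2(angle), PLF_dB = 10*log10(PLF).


PLF_linear = cos^2(78.780 deg) = 0.03786011
PLF_dB = 10 * log10(0.03786011) = -14.22 dB

-14.22 dB


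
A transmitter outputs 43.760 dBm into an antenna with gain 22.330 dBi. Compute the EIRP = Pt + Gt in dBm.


EIRP = Pt + Gt = 43.760 + 22.330 = 66.09 dBm

66.09 dBm


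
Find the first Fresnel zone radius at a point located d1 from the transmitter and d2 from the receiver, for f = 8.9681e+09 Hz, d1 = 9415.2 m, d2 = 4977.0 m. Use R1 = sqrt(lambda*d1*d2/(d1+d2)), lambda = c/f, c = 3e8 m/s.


lambda = c / f = 3.0000e+08 / 8.9681e+09 = 0.03345190 m
R1 = sqrt(0.03345190 * 9415.2 * 4977.0 / (9415.2 + 4977.0)) = 10.44 m

10.44 m


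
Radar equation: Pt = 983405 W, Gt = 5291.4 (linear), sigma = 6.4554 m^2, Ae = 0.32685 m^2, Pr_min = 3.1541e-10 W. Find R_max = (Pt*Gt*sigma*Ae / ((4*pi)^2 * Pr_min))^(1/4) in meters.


R^4 = 983405*5291.4*6.4554*0.32685 / ((4*pi)^2 * 3.1541e-10) = 2.204344e+17
R_max = 2.204344e+17^0.25 = 21668 m

21668 m


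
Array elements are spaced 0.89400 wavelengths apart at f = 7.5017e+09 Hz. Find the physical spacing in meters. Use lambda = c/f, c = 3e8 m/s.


lambda = c / f = 3.0000e+08 / 7.5017e+09 = 0.03999094 m
d = 0.89400 * 0.03999094 = 0.03575 m

0.03575 m


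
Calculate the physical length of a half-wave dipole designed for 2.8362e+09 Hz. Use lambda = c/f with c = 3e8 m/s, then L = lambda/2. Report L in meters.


lambda = c / f = 3.0000e+08 / 2.8362e+09 = 0.1057753 m
L = lambda / 2 = 0.1057753 / 2 = 0.05289 m

0.05289 m


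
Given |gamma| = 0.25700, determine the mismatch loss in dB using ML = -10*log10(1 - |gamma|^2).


ML = -10 * log10(1 - 0.25700^2) = -10 * log10(0.933951) = 0.2968 dB

0.2968 dB


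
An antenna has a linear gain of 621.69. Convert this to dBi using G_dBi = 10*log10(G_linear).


G_dBi = 10 * log10(621.69) = 27.94 dBi

27.94 dBi


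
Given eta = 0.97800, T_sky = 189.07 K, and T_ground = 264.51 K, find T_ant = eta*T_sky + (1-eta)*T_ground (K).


T_ant = 0.97800 * 189.07 + (1 - 0.97800) * 264.51 = 190.7 K

190.7 K


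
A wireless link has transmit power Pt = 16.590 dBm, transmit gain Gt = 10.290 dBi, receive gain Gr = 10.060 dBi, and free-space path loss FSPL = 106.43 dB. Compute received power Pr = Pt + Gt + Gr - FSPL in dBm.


Pr = 16.590 + 10.290 + 10.060 - 106.43 = -69.49 dBm

-69.49 dBm


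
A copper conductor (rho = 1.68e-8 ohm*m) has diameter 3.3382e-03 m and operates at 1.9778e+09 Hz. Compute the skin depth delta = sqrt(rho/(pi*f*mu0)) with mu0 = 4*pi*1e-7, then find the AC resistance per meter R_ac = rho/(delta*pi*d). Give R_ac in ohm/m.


delta = sqrt(1.68e-8 / (pi * 1.9778e+09 * 4*pi*1e-7)) = 1.466843e-06 m
R_ac = 1.68e-8 / (1.466843e-06 * pi * 3.3382e-03) = 1.092 ohm/m

1.092 ohm/m


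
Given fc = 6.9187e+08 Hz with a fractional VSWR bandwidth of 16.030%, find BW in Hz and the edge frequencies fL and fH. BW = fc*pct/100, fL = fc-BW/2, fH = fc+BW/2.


BW = 6.9187e+08 * 16.030/100 = 1.109068e+08 Hz
fL = 6.9187e+08 - 1.109068e+08/2 = 6.364e+08 Hz
fH = 6.9187e+08 + 1.109068e+08/2 = 7.473e+08 Hz

BW=1.109e+08 Hz, fL=6.364e+08 Hz, fH=7.473e+08 Hz


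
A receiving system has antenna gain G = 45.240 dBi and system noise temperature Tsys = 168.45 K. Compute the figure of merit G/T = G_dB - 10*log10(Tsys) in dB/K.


G/T = 45.240 - 10*log10(168.45) = 45.240 - 22.26471 = 22.98 dB/K

22.98 dB/K


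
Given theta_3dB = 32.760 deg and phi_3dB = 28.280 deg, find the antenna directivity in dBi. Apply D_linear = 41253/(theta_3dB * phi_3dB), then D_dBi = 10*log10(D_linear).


D_linear = 41253 / (32.760 * 28.280) = 44.52790
D_dBi = 10 * log10(44.52790) = 16.49 dBi

16.49 dBi


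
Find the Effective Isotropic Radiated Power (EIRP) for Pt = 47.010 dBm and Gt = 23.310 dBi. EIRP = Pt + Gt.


EIRP = Pt + Gt = 47.010 + 23.310 = 70.32 dBm

70.32 dBm


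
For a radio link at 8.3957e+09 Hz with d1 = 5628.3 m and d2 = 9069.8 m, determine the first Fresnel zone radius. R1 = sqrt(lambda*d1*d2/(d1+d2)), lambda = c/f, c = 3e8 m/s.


lambda = c / f = 3.0000e+08 / 8.3957e+09 = 0.03573258 m
R1 = sqrt(0.03573258 * 5628.3 * 9069.8 / (5628.3 + 9069.8)) = 11.14 m

11.14 m


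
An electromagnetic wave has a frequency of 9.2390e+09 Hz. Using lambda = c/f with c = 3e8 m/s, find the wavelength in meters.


lambda = c / f = 3.0000e+08 / 9.2390e+09 = 0.03247 m

0.03247 m


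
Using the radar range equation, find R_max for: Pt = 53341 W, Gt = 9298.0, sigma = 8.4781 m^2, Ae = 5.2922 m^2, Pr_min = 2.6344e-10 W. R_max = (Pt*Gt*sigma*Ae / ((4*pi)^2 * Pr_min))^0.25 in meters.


R^4 = 53341*9298.0*8.4781*5.2922 / ((4*pi)^2 * 2.6344e-10) = 5.349141e+17
R_max = 5.349141e+17^0.25 = 27044 m

27044 m


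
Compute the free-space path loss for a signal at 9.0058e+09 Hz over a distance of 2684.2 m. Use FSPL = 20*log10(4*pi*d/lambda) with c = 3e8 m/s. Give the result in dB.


lambda = c / f = 3.0000e+08 / 9.0058e+09 = 0.03331187 m
FSPL = 20 * log10(4*pi*2684.2/0.03331187) = 120.1 dB

120.1 dB


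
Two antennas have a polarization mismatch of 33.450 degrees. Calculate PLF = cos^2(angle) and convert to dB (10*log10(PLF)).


PLF_linear = cos^2(33.450 deg) = 0.6961686
PLF_dB = 10 * log10(0.6961686) = -1.573 dB

-1.573 dB


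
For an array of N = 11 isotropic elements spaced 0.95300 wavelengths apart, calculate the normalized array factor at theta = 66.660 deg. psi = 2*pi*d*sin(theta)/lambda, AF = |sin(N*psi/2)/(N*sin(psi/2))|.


psi = 2*pi*0.95300*sin(66.660 deg) = 5.497888 rad
AF = |sin(11*5.497888/2) / (11*sin(5.497888/2))| = 0.2195

0.2195


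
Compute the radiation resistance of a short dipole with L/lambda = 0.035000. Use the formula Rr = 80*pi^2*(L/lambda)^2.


Rr = 80 * pi^2 * (0.035000)^2 = 80 * 9.869604 * 1.225000e-03 = 0.9672 ohm

0.9672 ohm


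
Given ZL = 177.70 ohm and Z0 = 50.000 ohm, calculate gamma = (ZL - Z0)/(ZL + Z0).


gamma = (177.70 - 50.000) / (177.70 + 50.000) = 0.5608

0.5608


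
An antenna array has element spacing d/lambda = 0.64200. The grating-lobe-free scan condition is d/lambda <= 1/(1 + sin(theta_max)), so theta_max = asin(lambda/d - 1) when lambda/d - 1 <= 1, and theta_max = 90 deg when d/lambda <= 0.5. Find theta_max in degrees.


lambda/d - 1 = 1/0.64200 - 1 = 0.5576324
theta_max = asin(0.5576324) = 33.89 deg

33.89 deg


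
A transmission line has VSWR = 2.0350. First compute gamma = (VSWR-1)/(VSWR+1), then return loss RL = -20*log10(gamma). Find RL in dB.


gamma = (2.0350 - 1) / (2.0350 + 1) = 0.3410214
RL = -20 * log10(0.3410214) = 9.344 dB

9.344 dB


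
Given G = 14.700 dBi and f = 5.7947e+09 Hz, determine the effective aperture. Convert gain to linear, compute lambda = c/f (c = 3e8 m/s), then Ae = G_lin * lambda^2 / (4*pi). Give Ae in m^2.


lambda = c / f = 3.0000e+08 / 5.7947e+09 = 0.05177145 m
G_linear = 10^(14.700/10) = 29.51209
Ae = G_linear * lambda^2 / (4*pi) = 29.51209 * 0.05177145^2 / (4*pi) = 6.295e-03 m^2

6.295e-03 m^2


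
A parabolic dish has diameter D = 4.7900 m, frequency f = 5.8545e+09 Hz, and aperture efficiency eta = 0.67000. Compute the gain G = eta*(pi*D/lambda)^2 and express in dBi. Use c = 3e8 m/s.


lambda = c / f = 3.0000e+08 / 5.8545e+09 = 0.05124263 m
G_linear = 0.67000 * (pi * 4.7900 / 0.05124263)^2 = 57780.69
G_dBi = 10 * log10(57780.69) = 47.62 dBi

47.62 dBi


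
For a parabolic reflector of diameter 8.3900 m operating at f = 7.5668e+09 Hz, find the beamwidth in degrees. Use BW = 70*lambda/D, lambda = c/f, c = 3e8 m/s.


lambda = c / f = 3.0000e+08 / 7.5668e+09 = 0.03964688 m
BW = 70 * 0.03964688 / 8.3900 = 0.3308 deg

0.3308 deg


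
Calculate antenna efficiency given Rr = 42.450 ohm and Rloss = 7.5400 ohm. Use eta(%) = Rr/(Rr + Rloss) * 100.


eta = 42.450 / (42.450 + 7.5400) * 100 = 84.92%

84.92%


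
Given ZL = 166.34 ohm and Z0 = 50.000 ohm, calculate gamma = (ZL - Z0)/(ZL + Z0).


gamma = (166.34 - 50.000) / (166.34 + 50.000) = 0.5378

0.5378


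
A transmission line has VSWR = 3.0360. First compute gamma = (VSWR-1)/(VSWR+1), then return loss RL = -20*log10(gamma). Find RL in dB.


gamma = (3.0360 - 1) / (3.0360 + 1) = 0.5044599
RL = -20 * log10(0.5044599) = 5.943 dB

5.943 dB


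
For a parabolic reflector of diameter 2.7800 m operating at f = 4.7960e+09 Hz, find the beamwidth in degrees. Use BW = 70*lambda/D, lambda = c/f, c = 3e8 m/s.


lambda = c / f = 3.0000e+08 / 4.7960e+09 = 0.06255213 m
BW = 70 * 0.06255213 / 2.7800 = 1.575 deg

1.575 deg


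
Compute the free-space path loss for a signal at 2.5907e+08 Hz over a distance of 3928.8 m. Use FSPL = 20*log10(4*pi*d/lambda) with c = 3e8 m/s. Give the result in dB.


lambda = c / f = 3.0000e+08 / 2.5907e+08 = 1.157988 m
FSPL = 20 * log10(4*pi*3928.8/1.157988) = 92.60 dB

92.60 dB


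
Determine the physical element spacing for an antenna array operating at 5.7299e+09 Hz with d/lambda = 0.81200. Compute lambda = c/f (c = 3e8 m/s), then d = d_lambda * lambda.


lambda = c / f = 3.0000e+08 / 5.7299e+09 = 0.05235693 m
d = 0.81200 * 0.05235693 = 0.04251 m

0.04251 m


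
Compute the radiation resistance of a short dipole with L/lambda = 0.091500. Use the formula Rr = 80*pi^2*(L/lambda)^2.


Rr = 80 * pi^2 * (0.091500)^2 = 80 * 9.869604 * 8.372250e-03 = 6.610 ohm

6.610 ohm


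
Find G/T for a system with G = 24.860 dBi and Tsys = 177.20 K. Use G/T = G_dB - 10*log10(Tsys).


G/T = 24.860 - 10*log10(177.20) = 24.860 - 22.48464 = 2.375 dB/K

2.375 dB/K


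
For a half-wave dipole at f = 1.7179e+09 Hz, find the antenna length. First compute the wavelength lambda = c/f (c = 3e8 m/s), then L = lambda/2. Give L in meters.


lambda = c / f = 3.0000e+08 / 1.7179e+09 = 0.1746318 m
L = lambda / 2 = 0.1746318 / 2 = 0.08732 m

0.08732 m


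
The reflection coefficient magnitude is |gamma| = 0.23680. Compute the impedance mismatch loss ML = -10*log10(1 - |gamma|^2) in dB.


ML = -10 * log10(1 - 0.23680^2) = -10 * log10(0.94392576) = 0.2506 dB

0.2506 dB


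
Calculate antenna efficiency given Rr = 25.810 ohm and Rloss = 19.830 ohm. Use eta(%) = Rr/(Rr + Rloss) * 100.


eta = 25.810 / (25.810 + 19.830) * 100 = 56.55%

56.55%


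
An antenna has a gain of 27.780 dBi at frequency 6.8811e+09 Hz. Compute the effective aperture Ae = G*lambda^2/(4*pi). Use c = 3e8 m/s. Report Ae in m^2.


lambda = c / f = 3.0000e+08 / 6.8811e+09 = 0.04359768 m
G_linear = 10^(27.780/10) = 599.7911
Ae = G_linear * lambda^2 / (4*pi) = 599.7911 * 0.04359768^2 / (4*pi) = 0.09072 m^2

0.09072 m^2


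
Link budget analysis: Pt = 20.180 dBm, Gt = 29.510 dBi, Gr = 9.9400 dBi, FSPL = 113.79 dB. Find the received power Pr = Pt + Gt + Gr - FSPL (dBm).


Pr = 20.180 + 29.510 + 9.9400 - 113.79 = -54.16 dBm

-54.16 dBm


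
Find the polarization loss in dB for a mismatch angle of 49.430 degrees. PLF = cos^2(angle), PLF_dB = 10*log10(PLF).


PLF_linear = cos^2(49.430 deg) = 0.4229897
PLF_dB = 10 * log10(0.4229897) = -3.737 dB

-3.737 dB


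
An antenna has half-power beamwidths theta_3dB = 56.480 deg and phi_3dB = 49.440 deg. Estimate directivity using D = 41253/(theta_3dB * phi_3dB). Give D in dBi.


D_linear = 41253 / (56.480 * 49.440) = 14.77347
D_dBi = 10 * log10(14.77347) = 11.69 dBi

11.69 dBi


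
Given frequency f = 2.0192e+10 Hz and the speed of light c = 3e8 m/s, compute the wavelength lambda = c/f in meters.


lambda = c / f = 3.0000e+08 / 2.0192e+10 = 0.01486 m

0.01486 m


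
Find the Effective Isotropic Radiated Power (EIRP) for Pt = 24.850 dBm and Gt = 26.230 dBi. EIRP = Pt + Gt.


EIRP = Pt + Gt = 24.850 + 26.230 = 51.08 dBm

51.08 dBm


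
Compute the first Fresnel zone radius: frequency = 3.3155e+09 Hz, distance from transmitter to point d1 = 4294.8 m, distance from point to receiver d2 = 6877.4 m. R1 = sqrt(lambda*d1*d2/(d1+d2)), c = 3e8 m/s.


lambda = c / f = 3.0000e+08 / 3.3155e+09 = 0.09048409 m
R1 = sqrt(0.09048409 * 4294.8 * 6877.4 / (4294.8 + 6877.4)) = 15.47 m

15.47 m


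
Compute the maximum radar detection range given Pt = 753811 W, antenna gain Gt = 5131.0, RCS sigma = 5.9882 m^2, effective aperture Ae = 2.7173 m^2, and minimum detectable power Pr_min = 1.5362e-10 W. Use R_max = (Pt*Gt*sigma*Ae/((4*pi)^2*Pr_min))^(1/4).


R^4 = 753811*5131.0*5.9882*2.7173 / ((4*pi)^2 * 1.5362e-10) = 2.594364e+18
R_max = 2.594364e+18^0.25 = 40134 m

40134 m


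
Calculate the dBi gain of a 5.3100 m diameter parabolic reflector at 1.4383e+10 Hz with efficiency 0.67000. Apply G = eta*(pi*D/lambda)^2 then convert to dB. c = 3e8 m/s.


lambda = c / f = 3.0000e+08 / 1.4383e+10 = 0.02085796 m
G_linear = 0.67000 * (pi * 5.3100 / 0.02085796)^2 = 428568.2
G_dBi = 10 * log10(428568.2) = 56.32 dBi

56.32 dBi


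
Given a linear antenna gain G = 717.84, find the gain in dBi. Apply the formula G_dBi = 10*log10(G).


G_dBi = 10 * log10(717.84) = 28.56 dBi

28.56 dBi


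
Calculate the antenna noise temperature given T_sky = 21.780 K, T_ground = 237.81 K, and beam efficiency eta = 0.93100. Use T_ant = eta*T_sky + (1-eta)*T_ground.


T_ant = 0.93100 * 21.780 + (1 - 0.93100) * 237.81 = 36.69 K

36.69 K


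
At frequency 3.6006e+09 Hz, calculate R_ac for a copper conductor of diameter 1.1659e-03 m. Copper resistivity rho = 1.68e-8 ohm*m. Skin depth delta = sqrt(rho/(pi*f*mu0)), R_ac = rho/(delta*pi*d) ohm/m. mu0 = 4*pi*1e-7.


delta = sqrt(1.68e-8 / (pi * 3.6006e+09 * 4*pi*1e-7)) = 1.087145e-06 m
R_ac = 1.68e-8 / (1.087145e-06 * pi * 1.1659e-03) = 4.219 ohm/m

4.219 ohm/m


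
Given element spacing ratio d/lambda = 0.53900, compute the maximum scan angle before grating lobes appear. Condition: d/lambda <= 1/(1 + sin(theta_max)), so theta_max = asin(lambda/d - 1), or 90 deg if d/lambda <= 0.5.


lambda/d - 1 = 1/0.53900 - 1 = 0.8552876
theta_max = asin(0.8552876) = 58.79 deg

58.79 deg


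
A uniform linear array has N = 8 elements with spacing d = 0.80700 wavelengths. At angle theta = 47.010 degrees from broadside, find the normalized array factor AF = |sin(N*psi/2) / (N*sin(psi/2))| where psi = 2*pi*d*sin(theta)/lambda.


psi = 2*pi*0.80700*sin(47.010 deg) = 3.708955 rad
AF = |sin(8*3.708955/2) / (8*sin(3.708955/2))| = 0.09970

0.09970


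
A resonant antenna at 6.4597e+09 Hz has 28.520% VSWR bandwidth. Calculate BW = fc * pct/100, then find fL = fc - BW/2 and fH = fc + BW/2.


BW = 6.4597e+09 * 28.520/100 = 1.842306e+09 Hz
fL = 6.4597e+09 - 1.842306e+09/2 = 5.539e+09 Hz
fH = 6.4597e+09 + 1.842306e+09/2 = 7.381e+09 Hz

BW=1.842e+09 Hz, fL=5.539e+09 Hz, fH=7.381e+09 Hz


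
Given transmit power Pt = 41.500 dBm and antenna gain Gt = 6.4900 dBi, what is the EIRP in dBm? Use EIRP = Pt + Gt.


EIRP = Pt + Gt = 41.500 + 6.4900 = 47.99 dBm

47.99 dBm


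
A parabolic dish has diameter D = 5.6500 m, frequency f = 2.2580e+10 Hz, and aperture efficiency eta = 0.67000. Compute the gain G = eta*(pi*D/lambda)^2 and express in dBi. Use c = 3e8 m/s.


lambda = c / f = 3.0000e+08 / 2.2580e+10 = 0.01328609 m
G_linear = 0.67000 * (pi * 5.6500 / 0.01328609)^2 = 1.195851e+06
G_dBi = 10 * log10(1.195851e+06) = 60.78 dBi

60.78 dBi


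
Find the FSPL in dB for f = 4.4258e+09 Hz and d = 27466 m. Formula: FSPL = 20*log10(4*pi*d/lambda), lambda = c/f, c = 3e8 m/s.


lambda = c / f = 3.0000e+08 / 4.4258e+09 = 0.06778436 m
FSPL = 20 * log10(4*pi*27466/0.06778436) = 134.1 dB

134.1 dB


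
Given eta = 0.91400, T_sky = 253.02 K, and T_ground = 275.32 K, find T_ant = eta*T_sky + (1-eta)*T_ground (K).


T_ant = 0.91400 * 253.02 + (1 - 0.91400) * 275.32 = 254.9 K

254.9 K


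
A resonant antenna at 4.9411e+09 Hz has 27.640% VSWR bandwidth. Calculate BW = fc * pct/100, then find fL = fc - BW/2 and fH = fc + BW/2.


BW = 4.9411e+09 * 27.640/100 = 1.365720e+09 Hz
fL = 4.9411e+09 - 1.365720e+09/2 = 4.258e+09 Hz
fH = 4.9411e+09 + 1.365720e+09/2 = 5.624e+09 Hz

BW=1.366e+09 Hz, fL=4.258e+09 Hz, fH=5.624e+09 Hz


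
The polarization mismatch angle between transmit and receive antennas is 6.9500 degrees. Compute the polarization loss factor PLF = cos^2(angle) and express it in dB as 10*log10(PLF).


PLF_linear = cos^2(6.9500 deg) = 0.9853582
PLF_dB = 10 * log10(0.9853582) = -0.06406 dB

-0.06406 dB


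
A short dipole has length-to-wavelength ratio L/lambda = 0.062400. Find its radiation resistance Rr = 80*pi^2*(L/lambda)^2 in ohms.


Rr = 80 * pi^2 * (0.062400)^2 = 80 * 9.869604 * 3.893760e-03 = 3.074 ohm

3.074 ohm


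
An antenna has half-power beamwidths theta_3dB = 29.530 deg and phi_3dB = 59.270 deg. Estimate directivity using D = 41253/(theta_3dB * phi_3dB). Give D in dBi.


D_linear = 41253 / (29.530 * 59.270) = 23.56987
D_dBi = 10 * log10(23.56987) = 13.72 dBi

13.72 dBi


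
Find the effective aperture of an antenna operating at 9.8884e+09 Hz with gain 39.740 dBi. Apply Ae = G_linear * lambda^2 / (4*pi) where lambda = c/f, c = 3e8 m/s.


lambda = c / f = 3.0000e+08 / 9.8884e+09 = 0.03033858 m
G_linear = 10^(39.740/10) = 9418.896
Ae = G_linear * lambda^2 / (4*pi) = 9418.896 * 0.03033858^2 / (4*pi) = 0.6899 m^2

0.6899 m^2


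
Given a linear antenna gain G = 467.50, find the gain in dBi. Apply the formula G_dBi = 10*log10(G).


G_dBi = 10 * log10(467.50) = 26.70 dBi

26.70 dBi


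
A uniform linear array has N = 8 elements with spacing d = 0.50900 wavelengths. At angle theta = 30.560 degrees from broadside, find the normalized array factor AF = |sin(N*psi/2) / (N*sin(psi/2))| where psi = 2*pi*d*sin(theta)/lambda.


psi = 2*pi*0.50900*sin(30.560 deg) = 1.626064 rad
AF = |sin(8*1.626064/2) / (8*sin(1.626064/2))| = 0.03773

0.03773


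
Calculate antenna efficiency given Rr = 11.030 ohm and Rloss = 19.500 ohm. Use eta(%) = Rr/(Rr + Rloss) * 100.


eta = 11.030 / (11.030 + 19.500) * 100 = 36.13%

36.13%


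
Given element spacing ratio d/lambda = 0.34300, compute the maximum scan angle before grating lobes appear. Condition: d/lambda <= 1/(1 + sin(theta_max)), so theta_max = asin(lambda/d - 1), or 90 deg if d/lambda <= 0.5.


lambda/d - 1 = 1/0.34300 - 1 = 1.915452 >= 1
d/lambda <= 0.5, so the array can scan to endfire without grating lobes: theta_max = 90 deg

90 deg


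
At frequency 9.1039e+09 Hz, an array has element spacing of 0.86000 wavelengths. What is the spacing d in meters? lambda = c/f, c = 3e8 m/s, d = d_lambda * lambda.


lambda = c / f = 3.0000e+08 / 9.1039e+09 = 0.03295291 m
d = 0.86000 * 0.03295291 = 0.02834 m

0.02834 m


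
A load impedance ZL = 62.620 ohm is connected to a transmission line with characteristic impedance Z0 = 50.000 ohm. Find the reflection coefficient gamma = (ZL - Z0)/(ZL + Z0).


gamma = (62.620 - 50.000) / (62.620 + 50.000) = 0.1121

0.1121


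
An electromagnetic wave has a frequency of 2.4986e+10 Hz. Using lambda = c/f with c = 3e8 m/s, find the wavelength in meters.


lambda = c / f = 3.0000e+08 / 2.4986e+10 = 0.01201 m

0.01201 m


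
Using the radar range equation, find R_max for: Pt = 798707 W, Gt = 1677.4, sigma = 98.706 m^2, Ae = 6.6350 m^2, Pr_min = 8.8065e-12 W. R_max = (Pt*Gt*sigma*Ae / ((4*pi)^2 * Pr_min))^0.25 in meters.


R^4 = 798707*1677.4*98.706*6.6350 / ((4*pi)^2 * 8.8065e-12) = 6.309363e+20
R_max = 6.309363e+20^0.25 = 158488 m

158488 m


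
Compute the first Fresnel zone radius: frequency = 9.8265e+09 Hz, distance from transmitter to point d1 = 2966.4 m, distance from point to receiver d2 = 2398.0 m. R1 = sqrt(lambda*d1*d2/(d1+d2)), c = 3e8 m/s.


lambda = c / f = 3.0000e+08 / 9.8265e+09 = 0.03052969 m
R1 = sqrt(0.03052969 * 2966.4 * 2398.0 / (2966.4 + 2398.0)) = 6.363 m

6.363 m


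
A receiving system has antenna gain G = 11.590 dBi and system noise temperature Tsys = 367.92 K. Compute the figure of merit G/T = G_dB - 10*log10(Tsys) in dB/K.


G/T = 11.590 - 10*log10(367.92) = 11.590 - 25.65753 = -14.07 dB/K

-14.07 dB/K


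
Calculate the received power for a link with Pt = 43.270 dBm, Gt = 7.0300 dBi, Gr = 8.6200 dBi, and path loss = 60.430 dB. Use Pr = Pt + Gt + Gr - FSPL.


Pr = 43.270 + 7.0300 + 8.6200 - 60.430 = -1.51 dBm

-1.51 dBm


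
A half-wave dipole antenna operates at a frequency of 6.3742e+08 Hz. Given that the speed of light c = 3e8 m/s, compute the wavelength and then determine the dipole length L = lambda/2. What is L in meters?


lambda = c / f = 3.0000e+08 / 6.3742e+08 = 0.4706473 m
L = lambda / 2 = 0.4706473 / 2 = 0.2353 m

0.2353 m


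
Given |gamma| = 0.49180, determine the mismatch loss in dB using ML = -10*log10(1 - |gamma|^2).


ML = -10 * log10(1 - 0.49180^2) = -10 * log10(0.75813276) = 1.203 dB

1.203 dB


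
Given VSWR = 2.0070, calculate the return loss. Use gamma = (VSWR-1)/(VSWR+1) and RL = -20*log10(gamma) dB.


gamma = (2.0070 - 1) / (2.0070 + 1) = 0.3348853
RL = -20 * log10(0.3348853) = 9.502 dB

9.502 dB


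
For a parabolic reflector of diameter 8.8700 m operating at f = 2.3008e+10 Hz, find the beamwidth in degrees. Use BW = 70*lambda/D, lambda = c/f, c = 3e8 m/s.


lambda = c / f = 3.0000e+08 / 2.3008e+10 = 0.01303894 m
BW = 70 * 0.01303894 / 8.8700 = 0.1029 deg

0.1029 deg


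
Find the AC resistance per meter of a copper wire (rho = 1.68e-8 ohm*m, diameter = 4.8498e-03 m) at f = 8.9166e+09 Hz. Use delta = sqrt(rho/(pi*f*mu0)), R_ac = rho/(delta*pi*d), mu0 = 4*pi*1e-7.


delta = sqrt(1.68e-8 / (pi * 8.9166e+09 * 4*pi*1e-7)) = 6.908363e-07 m
R_ac = 1.68e-8 / (6.908363e-07 * pi * 4.8498e-03) = 1.596 ohm/m

1.596 ohm/m


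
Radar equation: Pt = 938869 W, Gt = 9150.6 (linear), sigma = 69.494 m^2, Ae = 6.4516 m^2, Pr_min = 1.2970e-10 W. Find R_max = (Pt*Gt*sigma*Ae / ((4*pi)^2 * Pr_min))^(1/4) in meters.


R^4 = 938869*9150.6*69.494*6.4516 / ((4*pi)^2 * 1.2970e-10) = 1.880657e+20
R_max = 1.880657e+20^0.25 = 117106 m

117106 m


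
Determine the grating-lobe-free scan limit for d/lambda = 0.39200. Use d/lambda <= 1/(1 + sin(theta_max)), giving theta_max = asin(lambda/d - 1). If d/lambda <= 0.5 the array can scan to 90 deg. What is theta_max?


lambda/d - 1 = 1/0.39200 - 1 = 1.551020 >= 1
d/lambda <= 0.5, so the array can scan to endfire without grating lobes: theta_max = 90 deg

90 deg


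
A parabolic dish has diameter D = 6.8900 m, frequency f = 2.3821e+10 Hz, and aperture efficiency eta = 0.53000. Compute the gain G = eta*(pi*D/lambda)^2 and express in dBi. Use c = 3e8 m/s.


lambda = c / f = 3.0000e+08 / 2.3821e+10 = 0.01259393 m
G_linear = 0.53000 * (pi * 6.8900 / 0.01259393)^2 = 1.565639e+06
G_dBi = 10 * log10(1.565639e+06) = 61.95 dBi

61.95 dBi


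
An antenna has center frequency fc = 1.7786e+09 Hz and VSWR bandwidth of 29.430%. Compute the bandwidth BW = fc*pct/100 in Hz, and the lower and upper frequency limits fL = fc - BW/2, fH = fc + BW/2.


BW = 1.7786e+09 * 29.430/100 = 5.234420e+08 Hz
fL = 1.7786e+09 - 5.234420e+08/2 = 1.517e+09 Hz
fH = 1.7786e+09 + 5.234420e+08/2 = 2.040e+09 Hz

BW=5.234e+08 Hz, fL=1.517e+09 Hz, fH=2.040e+09 Hz


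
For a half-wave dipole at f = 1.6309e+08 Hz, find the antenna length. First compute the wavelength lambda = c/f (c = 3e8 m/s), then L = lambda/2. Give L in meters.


lambda = c / f = 3.0000e+08 / 1.6309e+08 = 1.839475 m
L = lambda / 2 = 1.839475 / 2 = 0.9197 m

0.9197 m


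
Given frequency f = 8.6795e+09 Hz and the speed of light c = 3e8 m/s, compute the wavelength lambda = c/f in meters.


lambda = c / f = 3.0000e+08 / 8.6795e+09 = 0.03456 m

0.03456 m


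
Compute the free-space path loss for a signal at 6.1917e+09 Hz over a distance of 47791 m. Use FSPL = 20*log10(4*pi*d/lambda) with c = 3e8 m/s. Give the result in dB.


lambda = c / f = 3.0000e+08 / 6.1917e+09 = 0.04845196 m
FSPL = 20 * log10(4*pi*47791/0.04845196) = 141.9 dB

141.9 dB


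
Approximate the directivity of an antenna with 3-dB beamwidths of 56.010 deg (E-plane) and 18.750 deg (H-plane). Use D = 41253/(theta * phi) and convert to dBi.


D_linear = 41253 / (56.010 * 18.750) = 39.28156
D_dBi = 10 * log10(39.28156) = 15.94 dBi

15.94 dBi


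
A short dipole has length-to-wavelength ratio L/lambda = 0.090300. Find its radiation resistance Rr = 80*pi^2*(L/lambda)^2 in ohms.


Rr = 80 * pi^2 * (0.090300)^2 = 80 * 9.869604 * 8.154090e-03 = 6.438 ohm

6.438 ohm


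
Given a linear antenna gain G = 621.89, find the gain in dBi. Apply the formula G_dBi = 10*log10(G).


G_dBi = 10 * log10(621.89) = 27.94 dBi

27.94 dBi


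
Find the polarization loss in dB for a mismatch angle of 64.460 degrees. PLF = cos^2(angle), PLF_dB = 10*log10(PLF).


PLF_linear = cos^2(64.460 deg) = 0.1858827
PLF_dB = 10 * log10(0.1858827) = -7.308 dB

-7.308 dB


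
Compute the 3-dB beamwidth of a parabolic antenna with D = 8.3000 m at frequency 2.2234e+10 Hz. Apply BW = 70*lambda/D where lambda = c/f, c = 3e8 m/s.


lambda = c / f = 3.0000e+08 / 2.2234e+10 = 0.01349285 m
BW = 70 * 0.01349285 / 8.3000 = 0.1138 deg

0.1138 deg


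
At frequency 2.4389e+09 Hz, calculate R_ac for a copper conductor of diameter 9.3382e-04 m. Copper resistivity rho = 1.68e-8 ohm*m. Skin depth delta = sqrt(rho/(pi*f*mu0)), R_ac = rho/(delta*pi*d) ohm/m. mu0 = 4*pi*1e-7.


delta = sqrt(1.68e-8 / (pi * 2.4389e+09 * 4*pi*1e-7)) = 1.320924e-06 m
R_ac = 1.68e-8 / (1.320924e-06 * pi * 9.3382e-04) = 4.335 ohm/m

4.335 ohm/m


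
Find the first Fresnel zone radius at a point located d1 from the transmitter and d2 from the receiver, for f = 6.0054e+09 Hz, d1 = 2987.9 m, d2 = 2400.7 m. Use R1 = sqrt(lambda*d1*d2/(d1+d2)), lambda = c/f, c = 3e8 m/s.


lambda = c / f = 3.0000e+08 / 6.0054e+09 = 0.04995504 m
R1 = sqrt(0.04995504 * 2987.9 * 2400.7 / (2987.9 + 2400.7)) = 8.155 m

8.155 m


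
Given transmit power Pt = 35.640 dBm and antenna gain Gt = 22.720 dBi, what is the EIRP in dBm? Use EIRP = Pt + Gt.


EIRP = Pt + Gt = 35.640 + 22.720 = 58.36 dBm

58.36 dBm


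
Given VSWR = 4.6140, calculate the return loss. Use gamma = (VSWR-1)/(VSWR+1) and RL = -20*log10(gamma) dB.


gamma = (4.6140 - 1) / (4.6140 + 1) = 0.6437478
RL = -20 * log10(0.6437478) = 3.826 dB

3.826 dB


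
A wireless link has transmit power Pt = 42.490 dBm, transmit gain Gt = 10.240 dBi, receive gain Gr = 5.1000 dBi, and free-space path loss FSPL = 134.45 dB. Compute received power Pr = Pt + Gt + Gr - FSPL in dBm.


Pr = 42.490 + 10.240 + 5.1000 - 134.45 = -76.62 dBm

-76.62 dBm


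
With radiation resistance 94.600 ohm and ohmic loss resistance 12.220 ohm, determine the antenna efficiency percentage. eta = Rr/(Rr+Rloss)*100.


eta = 94.600 / (94.600 + 12.220) * 100 = 88.56%

88.56%


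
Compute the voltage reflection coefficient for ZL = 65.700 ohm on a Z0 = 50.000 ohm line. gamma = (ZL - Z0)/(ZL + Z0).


gamma = (65.700 - 50.000) / (65.700 + 50.000) = 0.1357

0.1357


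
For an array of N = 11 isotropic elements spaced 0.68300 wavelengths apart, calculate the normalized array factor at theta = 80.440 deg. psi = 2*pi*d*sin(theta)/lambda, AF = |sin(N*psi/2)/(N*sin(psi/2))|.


psi = 2*pi*0.68300*sin(80.440 deg) = 4.231817 rad
AF = |sin(11*4.231817/2) / (11*sin(4.231817/2))| = 0.1020

0.1020
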